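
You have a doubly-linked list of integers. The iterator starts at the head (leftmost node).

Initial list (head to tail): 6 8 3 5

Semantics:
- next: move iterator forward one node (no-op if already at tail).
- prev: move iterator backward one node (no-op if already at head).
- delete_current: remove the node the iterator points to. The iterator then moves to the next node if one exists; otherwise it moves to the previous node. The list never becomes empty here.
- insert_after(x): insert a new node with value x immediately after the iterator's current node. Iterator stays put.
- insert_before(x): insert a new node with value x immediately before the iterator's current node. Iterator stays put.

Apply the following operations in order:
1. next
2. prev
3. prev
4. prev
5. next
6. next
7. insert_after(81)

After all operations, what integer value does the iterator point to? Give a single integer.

After 1 (next): list=[6, 8, 3, 5] cursor@8
After 2 (prev): list=[6, 8, 3, 5] cursor@6
After 3 (prev): list=[6, 8, 3, 5] cursor@6
After 4 (prev): list=[6, 8, 3, 5] cursor@6
After 5 (next): list=[6, 8, 3, 5] cursor@8
After 6 (next): list=[6, 8, 3, 5] cursor@3
After 7 (insert_after(81)): list=[6, 8, 3, 81, 5] cursor@3

Answer: 3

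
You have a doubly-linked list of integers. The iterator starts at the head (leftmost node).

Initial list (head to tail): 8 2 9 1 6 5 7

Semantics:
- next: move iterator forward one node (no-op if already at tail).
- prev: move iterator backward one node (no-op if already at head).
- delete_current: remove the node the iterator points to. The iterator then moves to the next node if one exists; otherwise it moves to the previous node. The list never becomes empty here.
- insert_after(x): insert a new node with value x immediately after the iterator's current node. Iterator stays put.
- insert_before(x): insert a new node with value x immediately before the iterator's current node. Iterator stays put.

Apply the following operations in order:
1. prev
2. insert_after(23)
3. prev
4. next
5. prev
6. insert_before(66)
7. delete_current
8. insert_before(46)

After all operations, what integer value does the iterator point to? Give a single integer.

After 1 (prev): list=[8, 2, 9, 1, 6, 5, 7] cursor@8
After 2 (insert_after(23)): list=[8, 23, 2, 9, 1, 6, 5, 7] cursor@8
After 3 (prev): list=[8, 23, 2, 9, 1, 6, 5, 7] cursor@8
After 4 (next): list=[8, 23, 2, 9, 1, 6, 5, 7] cursor@23
After 5 (prev): list=[8, 23, 2, 9, 1, 6, 5, 7] cursor@8
After 6 (insert_before(66)): list=[66, 8, 23, 2, 9, 1, 6, 5, 7] cursor@8
After 7 (delete_current): list=[66, 23, 2, 9, 1, 6, 5, 7] cursor@23
After 8 (insert_before(46)): list=[66, 46, 23, 2, 9, 1, 6, 5, 7] cursor@23

Answer: 23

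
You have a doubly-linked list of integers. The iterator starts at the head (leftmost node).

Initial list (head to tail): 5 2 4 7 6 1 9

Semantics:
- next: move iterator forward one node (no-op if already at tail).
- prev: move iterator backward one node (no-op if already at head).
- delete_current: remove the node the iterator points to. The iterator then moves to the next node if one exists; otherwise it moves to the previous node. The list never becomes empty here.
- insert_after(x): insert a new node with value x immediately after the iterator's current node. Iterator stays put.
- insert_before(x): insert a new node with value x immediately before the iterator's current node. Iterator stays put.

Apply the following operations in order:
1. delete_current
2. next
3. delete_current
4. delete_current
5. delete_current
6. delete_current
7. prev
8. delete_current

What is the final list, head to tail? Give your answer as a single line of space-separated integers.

Answer: 9

Derivation:
After 1 (delete_current): list=[2, 4, 7, 6, 1, 9] cursor@2
After 2 (next): list=[2, 4, 7, 6, 1, 9] cursor@4
After 3 (delete_current): list=[2, 7, 6, 1, 9] cursor@7
After 4 (delete_current): list=[2, 6, 1, 9] cursor@6
After 5 (delete_current): list=[2, 1, 9] cursor@1
After 6 (delete_current): list=[2, 9] cursor@9
After 7 (prev): list=[2, 9] cursor@2
After 8 (delete_current): list=[9] cursor@9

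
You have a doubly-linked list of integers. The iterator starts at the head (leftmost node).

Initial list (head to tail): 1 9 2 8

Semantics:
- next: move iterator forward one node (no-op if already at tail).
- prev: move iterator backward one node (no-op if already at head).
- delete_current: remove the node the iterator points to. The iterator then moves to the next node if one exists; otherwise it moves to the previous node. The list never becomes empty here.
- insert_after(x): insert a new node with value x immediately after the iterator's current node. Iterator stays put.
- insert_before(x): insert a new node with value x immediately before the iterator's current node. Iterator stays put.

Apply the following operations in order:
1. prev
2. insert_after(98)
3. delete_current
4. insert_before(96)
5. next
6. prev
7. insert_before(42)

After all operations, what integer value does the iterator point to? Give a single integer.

Answer: 98

Derivation:
After 1 (prev): list=[1, 9, 2, 8] cursor@1
After 2 (insert_after(98)): list=[1, 98, 9, 2, 8] cursor@1
After 3 (delete_current): list=[98, 9, 2, 8] cursor@98
After 4 (insert_before(96)): list=[96, 98, 9, 2, 8] cursor@98
After 5 (next): list=[96, 98, 9, 2, 8] cursor@9
After 6 (prev): list=[96, 98, 9, 2, 8] cursor@98
After 7 (insert_before(42)): list=[96, 42, 98, 9, 2, 8] cursor@98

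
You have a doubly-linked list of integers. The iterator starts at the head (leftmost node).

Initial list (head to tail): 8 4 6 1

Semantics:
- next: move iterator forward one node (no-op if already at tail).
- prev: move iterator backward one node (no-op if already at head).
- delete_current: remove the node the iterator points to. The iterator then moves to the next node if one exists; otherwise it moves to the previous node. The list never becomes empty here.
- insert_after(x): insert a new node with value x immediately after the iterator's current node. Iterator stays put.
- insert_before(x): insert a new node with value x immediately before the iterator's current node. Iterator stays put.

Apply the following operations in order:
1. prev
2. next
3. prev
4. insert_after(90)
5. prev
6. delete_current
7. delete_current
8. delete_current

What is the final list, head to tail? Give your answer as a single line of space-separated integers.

After 1 (prev): list=[8, 4, 6, 1] cursor@8
After 2 (next): list=[8, 4, 6, 1] cursor@4
After 3 (prev): list=[8, 4, 6, 1] cursor@8
After 4 (insert_after(90)): list=[8, 90, 4, 6, 1] cursor@8
After 5 (prev): list=[8, 90, 4, 6, 1] cursor@8
After 6 (delete_current): list=[90, 4, 6, 1] cursor@90
After 7 (delete_current): list=[4, 6, 1] cursor@4
After 8 (delete_current): list=[6, 1] cursor@6

Answer: 6 1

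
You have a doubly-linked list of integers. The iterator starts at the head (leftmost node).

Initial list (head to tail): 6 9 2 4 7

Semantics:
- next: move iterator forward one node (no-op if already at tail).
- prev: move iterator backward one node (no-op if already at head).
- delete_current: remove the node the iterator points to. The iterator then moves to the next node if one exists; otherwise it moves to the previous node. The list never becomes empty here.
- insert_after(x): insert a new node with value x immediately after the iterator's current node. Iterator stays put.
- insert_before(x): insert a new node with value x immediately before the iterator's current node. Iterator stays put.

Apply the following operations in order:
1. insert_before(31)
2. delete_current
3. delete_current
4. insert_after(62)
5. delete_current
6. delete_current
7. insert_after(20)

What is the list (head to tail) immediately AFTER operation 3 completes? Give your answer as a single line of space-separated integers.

Answer: 31 2 4 7

Derivation:
After 1 (insert_before(31)): list=[31, 6, 9, 2, 4, 7] cursor@6
After 2 (delete_current): list=[31, 9, 2, 4, 7] cursor@9
After 3 (delete_current): list=[31, 2, 4, 7] cursor@2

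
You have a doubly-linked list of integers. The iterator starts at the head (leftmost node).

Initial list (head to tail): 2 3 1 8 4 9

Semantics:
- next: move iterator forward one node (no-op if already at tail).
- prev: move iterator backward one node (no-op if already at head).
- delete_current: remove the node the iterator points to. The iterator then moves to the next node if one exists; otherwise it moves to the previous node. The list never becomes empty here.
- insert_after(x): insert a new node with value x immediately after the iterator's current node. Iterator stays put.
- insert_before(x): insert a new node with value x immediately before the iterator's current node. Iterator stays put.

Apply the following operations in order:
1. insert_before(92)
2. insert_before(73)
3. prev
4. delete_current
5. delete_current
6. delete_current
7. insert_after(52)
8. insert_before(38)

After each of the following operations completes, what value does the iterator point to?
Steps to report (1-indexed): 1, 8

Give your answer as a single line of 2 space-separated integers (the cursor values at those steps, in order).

After 1 (insert_before(92)): list=[92, 2, 3, 1, 8, 4, 9] cursor@2
After 2 (insert_before(73)): list=[92, 73, 2, 3, 1, 8, 4, 9] cursor@2
After 3 (prev): list=[92, 73, 2, 3, 1, 8, 4, 9] cursor@73
After 4 (delete_current): list=[92, 2, 3, 1, 8, 4, 9] cursor@2
After 5 (delete_current): list=[92, 3, 1, 8, 4, 9] cursor@3
After 6 (delete_current): list=[92, 1, 8, 4, 9] cursor@1
After 7 (insert_after(52)): list=[92, 1, 52, 8, 4, 9] cursor@1
After 8 (insert_before(38)): list=[92, 38, 1, 52, 8, 4, 9] cursor@1

Answer: 2 1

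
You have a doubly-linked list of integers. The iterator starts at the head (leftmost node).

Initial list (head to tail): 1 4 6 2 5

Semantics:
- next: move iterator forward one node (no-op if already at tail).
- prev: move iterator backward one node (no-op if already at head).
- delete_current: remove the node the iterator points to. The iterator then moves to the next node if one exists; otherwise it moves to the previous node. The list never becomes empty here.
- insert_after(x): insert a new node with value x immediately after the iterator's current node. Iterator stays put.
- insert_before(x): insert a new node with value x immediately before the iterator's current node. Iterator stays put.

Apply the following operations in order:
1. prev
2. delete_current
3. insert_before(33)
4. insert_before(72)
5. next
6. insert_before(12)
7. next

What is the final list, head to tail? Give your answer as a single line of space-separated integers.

After 1 (prev): list=[1, 4, 6, 2, 5] cursor@1
After 2 (delete_current): list=[4, 6, 2, 5] cursor@4
After 3 (insert_before(33)): list=[33, 4, 6, 2, 5] cursor@4
After 4 (insert_before(72)): list=[33, 72, 4, 6, 2, 5] cursor@4
After 5 (next): list=[33, 72, 4, 6, 2, 5] cursor@6
After 6 (insert_before(12)): list=[33, 72, 4, 12, 6, 2, 5] cursor@6
After 7 (next): list=[33, 72, 4, 12, 6, 2, 5] cursor@2

Answer: 33 72 4 12 6 2 5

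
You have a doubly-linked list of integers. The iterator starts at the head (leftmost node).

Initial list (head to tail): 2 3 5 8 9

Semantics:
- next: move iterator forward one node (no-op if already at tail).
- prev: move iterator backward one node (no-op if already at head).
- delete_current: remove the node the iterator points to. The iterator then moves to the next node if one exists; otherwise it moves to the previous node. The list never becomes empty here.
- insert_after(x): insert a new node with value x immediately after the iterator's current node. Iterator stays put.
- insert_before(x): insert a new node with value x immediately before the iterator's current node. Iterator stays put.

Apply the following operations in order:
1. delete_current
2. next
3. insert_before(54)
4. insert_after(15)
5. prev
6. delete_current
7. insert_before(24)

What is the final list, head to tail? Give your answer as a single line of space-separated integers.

Answer: 3 24 5 15 8 9

Derivation:
After 1 (delete_current): list=[3, 5, 8, 9] cursor@3
After 2 (next): list=[3, 5, 8, 9] cursor@5
After 3 (insert_before(54)): list=[3, 54, 5, 8, 9] cursor@5
After 4 (insert_after(15)): list=[3, 54, 5, 15, 8, 9] cursor@5
After 5 (prev): list=[3, 54, 5, 15, 8, 9] cursor@54
After 6 (delete_current): list=[3, 5, 15, 8, 9] cursor@5
After 7 (insert_before(24)): list=[3, 24, 5, 15, 8, 9] cursor@5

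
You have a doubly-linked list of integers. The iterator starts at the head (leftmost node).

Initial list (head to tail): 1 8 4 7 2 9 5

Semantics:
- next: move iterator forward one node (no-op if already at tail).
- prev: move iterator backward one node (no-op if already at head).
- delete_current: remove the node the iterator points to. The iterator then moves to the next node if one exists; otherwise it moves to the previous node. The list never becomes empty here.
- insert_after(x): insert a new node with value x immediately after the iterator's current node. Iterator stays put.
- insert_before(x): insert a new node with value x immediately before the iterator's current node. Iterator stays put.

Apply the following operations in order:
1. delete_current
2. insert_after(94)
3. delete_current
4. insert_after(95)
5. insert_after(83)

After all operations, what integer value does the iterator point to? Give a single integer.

After 1 (delete_current): list=[8, 4, 7, 2, 9, 5] cursor@8
After 2 (insert_after(94)): list=[8, 94, 4, 7, 2, 9, 5] cursor@8
After 3 (delete_current): list=[94, 4, 7, 2, 9, 5] cursor@94
After 4 (insert_after(95)): list=[94, 95, 4, 7, 2, 9, 5] cursor@94
After 5 (insert_after(83)): list=[94, 83, 95, 4, 7, 2, 9, 5] cursor@94

Answer: 94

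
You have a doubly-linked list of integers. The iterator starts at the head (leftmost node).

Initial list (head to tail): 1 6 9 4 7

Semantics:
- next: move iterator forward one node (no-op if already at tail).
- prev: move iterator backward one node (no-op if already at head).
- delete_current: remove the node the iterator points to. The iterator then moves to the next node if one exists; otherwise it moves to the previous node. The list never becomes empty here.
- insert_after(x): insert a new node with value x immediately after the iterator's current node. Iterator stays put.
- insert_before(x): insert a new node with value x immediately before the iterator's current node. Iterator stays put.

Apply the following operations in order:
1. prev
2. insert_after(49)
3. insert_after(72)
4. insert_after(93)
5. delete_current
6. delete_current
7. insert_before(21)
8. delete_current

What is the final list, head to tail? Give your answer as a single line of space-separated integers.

After 1 (prev): list=[1, 6, 9, 4, 7] cursor@1
After 2 (insert_after(49)): list=[1, 49, 6, 9, 4, 7] cursor@1
After 3 (insert_after(72)): list=[1, 72, 49, 6, 9, 4, 7] cursor@1
After 4 (insert_after(93)): list=[1, 93, 72, 49, 6, 9, 4, 7] cursor@1
After 5 (delete_current): list=[93, 72, 49, 6, 9, 4, 7] cursor@93
After 6 (delete_current): list=[72, 49, 6, 9, 4, 7] cursor@72
After 7 (insert_before(21)): list=[21, 72, 49, 6, 9, 4, 7] cursor@72
After 8 (delete_current): list=[21, 49, 6, 9, 4, 7] cursor@49

Answer: 21 49 6 9 4 7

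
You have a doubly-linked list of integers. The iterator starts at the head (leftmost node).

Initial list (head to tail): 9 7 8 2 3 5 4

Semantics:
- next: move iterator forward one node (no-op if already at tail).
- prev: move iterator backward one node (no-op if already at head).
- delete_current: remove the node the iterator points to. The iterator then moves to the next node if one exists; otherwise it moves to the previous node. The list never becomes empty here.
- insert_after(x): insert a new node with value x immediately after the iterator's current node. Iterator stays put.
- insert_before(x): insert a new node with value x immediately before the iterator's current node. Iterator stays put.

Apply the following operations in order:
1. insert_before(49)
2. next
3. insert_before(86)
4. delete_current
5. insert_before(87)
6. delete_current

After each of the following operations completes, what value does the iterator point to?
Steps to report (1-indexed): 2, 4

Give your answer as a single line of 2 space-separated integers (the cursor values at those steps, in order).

Answer: 7 8

Derivation:
After 1 (insert_before(49)): list=[49, 9, 7, 8, 2, 3, 5, 4] cursor@9
After 2 (next): list=[49, 9, 7, 8, 2, 3, 5, 4] cursor@7
After 3 (insert_before(86)): list=[49, 9, 86, 7, 8, 2, 3, 5, 4] cursor@7
After 4 (delete_current): list=[49, 9, 86, 8, 2, 3, 5, 4] cursor@8
After 5 (insert_before(87)): list=[49, 9, 86, 87, 8, 2, 3, 5, 4] cursor@8
After 6 (delete_current): list=[49, 9, 86, 87, 2, 3, 5, 4] cursor@2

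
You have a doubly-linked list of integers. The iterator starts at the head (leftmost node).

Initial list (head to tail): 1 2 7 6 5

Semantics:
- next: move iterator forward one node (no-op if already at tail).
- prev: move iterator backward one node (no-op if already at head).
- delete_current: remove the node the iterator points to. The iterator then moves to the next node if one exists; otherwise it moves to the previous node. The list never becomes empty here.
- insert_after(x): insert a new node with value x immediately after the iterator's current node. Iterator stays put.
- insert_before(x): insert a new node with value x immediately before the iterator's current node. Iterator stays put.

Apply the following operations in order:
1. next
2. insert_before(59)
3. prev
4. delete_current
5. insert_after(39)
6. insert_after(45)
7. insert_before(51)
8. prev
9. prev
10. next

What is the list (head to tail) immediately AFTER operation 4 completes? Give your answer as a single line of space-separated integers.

Answer: 1 2 7 6 5

Derivation:
After 1 (next): list=[1, 2, 7, 6, 5] cursor@2
After 2 (insert_before(59)): list=[1, 59, 2, 7, 6, 5] cursor@2
After 3 (prev): list=[1, 59, 2, 7, 6, 5] cursor@59
After 4 (delete_current): list=[1, 2, 7, 6, 5] cursor@2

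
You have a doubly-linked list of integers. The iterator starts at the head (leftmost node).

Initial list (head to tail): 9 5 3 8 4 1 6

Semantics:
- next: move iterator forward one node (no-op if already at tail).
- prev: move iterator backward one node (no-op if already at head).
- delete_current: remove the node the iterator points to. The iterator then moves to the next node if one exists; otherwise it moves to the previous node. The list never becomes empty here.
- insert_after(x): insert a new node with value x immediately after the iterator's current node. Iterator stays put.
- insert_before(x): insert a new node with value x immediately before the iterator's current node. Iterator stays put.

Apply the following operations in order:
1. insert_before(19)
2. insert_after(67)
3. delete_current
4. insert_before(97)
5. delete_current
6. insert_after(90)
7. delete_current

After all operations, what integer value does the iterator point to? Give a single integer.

Answer: 90

Derivation:
After 1 (insert_before(19)): list=[19, 9, 5, 3, 8, 4, 1, 6] cursor@9
After 2 (insert_after(67)): list=[19, 9, 67, 5, 3, 8, 4, 1, 6] cursor@9
After 3 (delete_current): list=[19, 67, 5, 3, 8, 4, 1, 6] cursor@67
After 4 (insert_before(97)): list=[19, 97, 67, 5, 3, 8, 4, 1, 6] cursor@67
After 5 (delete_current): list=[19, 97, 5, 3, 8, 4, 1, 6] cursor@5
After 6 (insert_after(90)): list=[19, 97, 5, 90, 3, 8, 4, 1, 6] cursor@5
After 7 (delete_current): list=[19, 97, 90, 3, 8, 4, 1, 6] cursor@90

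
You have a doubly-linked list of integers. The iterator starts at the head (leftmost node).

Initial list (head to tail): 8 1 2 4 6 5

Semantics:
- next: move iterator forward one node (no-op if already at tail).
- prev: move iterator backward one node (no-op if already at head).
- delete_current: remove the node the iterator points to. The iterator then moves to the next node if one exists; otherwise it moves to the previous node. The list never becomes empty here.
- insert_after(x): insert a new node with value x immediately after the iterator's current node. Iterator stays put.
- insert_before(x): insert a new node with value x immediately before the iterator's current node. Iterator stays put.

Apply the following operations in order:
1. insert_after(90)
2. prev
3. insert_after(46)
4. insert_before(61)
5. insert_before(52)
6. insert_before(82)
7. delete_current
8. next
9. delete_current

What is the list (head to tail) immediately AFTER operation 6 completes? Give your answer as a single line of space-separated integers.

After 1 (insert_after(90)): list=[8, 90, 1, 2, 4, 6, 5] cursor@8
After 2 (prev): list=[8, 90, 1, 2, 4, 6, 5] cursor@8
After 3 (insert_after(46)): list=[8, 46, 90, 1, 2, 4, 6, 5] cursor@8
After 4 (insert_before(61)): list=[61, 8, 46, 90, 1, 2, 4, 6, 5] cursor@8
After 5 (insert_before(52)): list=[61, 52, 8, 46, 90, 1, 2, 4, 6, 5] cursor@8
After 6 (insert_before(82)): list=[61, 52, 82, 8, 46, 90, 1, 2, 4, 6, 5] cursor@8

Answer: 61 52 82 8 46 90 1 2 4 6 5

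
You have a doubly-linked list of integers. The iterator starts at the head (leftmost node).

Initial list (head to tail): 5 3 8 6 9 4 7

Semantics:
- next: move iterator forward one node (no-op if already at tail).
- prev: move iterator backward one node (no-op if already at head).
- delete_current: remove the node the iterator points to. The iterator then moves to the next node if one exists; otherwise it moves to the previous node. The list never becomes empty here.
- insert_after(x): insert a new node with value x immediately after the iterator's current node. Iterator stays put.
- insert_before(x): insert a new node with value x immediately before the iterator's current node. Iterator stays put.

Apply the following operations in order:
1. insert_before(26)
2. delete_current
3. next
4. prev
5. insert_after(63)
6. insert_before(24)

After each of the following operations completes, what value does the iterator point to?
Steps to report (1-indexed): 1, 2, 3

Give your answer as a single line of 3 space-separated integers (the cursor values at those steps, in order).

After 1 (insert_before(26)): list=[26, 5, 3, 8, 6, 9, 4, 7] cursor@5
After 2 (delete_current): list=[26, 3, 8, 6, 9, 4, 7] cursor@3
After 3 (next): list=[26, 3, 8, 6, 9, 4, 7] cursor@8
After 4 (prev): list=[26, 3, 8, 6, 9, 4, 7] cursor@3
After 5 (insert_after(63)): list=[26, 3, 63, 8, 6, 9, 4, 7] cursor@3
After 6 (insert_before(24)): list=[26, 24, 3, 63, 8, 6, 9, 4, 7] cursor@3

Answer: 5 3 8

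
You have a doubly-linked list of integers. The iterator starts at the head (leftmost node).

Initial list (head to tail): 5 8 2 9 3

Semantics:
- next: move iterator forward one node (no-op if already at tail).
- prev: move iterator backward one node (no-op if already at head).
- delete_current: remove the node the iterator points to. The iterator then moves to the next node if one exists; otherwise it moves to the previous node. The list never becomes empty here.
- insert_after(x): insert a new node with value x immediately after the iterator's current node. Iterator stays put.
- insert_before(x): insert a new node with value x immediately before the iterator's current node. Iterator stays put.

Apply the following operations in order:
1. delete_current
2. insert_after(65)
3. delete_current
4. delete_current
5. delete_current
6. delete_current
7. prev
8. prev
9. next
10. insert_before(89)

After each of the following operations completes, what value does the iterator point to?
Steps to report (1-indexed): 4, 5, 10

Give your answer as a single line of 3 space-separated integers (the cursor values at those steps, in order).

Answer: 2 9 3

Derivation:
After 1 (delete_current): list=[8, 2, 9, 3] cursor@8
After 2 (insert_after(65)): list=[8, 65, 2, 9, 3] cursor@8
After 3 (delete_current): list=[65, 2, 9, 3] cursor@65
After 4 (delete_current): list=[2, 9, 3] cursor@2
After 5 (delete_current): list=[9, 3] cursor@9
After 6 (delete_current): list=[3] cursor@3
After 7 (prev): list=[3] cursor@3
After 8 (prev): list=[3] cursor@3
After 9 (next): list=[3] cursor@3
After 10 (insert_before(89)): list=[89, 3] cursor@3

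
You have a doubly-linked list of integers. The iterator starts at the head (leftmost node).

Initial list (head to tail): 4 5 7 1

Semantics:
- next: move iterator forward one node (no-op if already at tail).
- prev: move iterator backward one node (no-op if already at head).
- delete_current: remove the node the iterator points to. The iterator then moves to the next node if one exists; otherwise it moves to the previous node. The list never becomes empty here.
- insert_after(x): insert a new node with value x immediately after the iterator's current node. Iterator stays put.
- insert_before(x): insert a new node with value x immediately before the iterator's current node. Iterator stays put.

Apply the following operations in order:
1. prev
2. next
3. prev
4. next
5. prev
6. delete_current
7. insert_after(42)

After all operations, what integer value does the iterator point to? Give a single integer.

After 1 (prev): list=[4, 5, 7, 1] cursor@4
After 2 (next): list=[4, 5, 7, 1] cursor@5
After 3 (prev): list=[4, 5, 7, 1] cursor@4
After 4 (next): list=[4, 5, 7, 1] cursor@5
After 5 (prev): list=[4, 5, 7, 1] cursor@4
After 6 (delete_current): list=[5, 7, 1] cursor@5
After 7 (insert_after(42)): list=[5, 42, 7, 1] cursor@5

Answer: 5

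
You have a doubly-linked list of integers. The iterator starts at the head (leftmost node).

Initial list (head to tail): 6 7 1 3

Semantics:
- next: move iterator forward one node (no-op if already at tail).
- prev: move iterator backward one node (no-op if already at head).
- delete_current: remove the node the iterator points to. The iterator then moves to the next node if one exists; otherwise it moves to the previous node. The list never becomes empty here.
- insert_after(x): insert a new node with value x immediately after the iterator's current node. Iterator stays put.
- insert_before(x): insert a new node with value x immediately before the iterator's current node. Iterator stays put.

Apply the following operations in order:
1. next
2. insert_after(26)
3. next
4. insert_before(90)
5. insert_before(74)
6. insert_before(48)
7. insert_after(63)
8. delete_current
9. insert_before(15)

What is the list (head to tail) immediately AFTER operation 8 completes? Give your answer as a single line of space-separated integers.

Answer: 6 7 90 74 48 63 1 3

Derivation:
After 1 (next): list=[6, 7, 1, 3] cursor@7
After 2 (insert_after(26)): list=[6, 7, 26, 1, 3] cursor@7
After 3 (next): list=[6, 7, 26, 1, 3] cursor@26
After 4 (insert_before(90)): list=[6, 7, 90, 26, 1, 3] cursor@26
After 5 (insert_before(74)): list=[6, 7, 90, 74, 26, 1, 3] cursor@26
After 6 (insert_before(48)): list=[6, 7, 90, 74, 48, 26, 1, 3] cursor@26
After 7 (insert_after(63)): list=[6, 7, 90, 74, 48, 26, 63, 1, 3] cursor@26
After 8 (delete_current): list=[6, 7, 90, 74, 48, 63, 1, 3] cursor@63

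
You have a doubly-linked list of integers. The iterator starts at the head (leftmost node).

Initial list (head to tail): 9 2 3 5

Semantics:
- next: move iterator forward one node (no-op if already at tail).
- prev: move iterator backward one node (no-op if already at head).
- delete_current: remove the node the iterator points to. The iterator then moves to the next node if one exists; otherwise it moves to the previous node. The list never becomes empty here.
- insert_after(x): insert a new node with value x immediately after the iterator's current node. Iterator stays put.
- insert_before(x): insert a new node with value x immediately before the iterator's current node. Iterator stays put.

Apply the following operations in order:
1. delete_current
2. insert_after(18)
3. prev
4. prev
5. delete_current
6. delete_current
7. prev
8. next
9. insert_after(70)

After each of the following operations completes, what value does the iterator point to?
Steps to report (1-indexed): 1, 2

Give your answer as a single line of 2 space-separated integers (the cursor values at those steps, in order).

After 1 (delete_current): list=[2, 3, 5] cursor@2
After 2 (insert_after(18)): list=[2, 18, 3, 5] cursor@2
After 3 (prev): list=[2, 18, 3, 5] cursor@2
After 4 (prev): list=[2, 18, 3, 5] cursor@2
After 5 (delete_current): list=[18, 3, 5] cursor@18
After 6 (delete_current): list=[3, 5] cursor@3
After 7 (prev): list=[3, 5] cursor@3
After 8 (next): list=[3, 5] cursor@5
After 9 (insert_after(70)): list=[3, 5, 70] cursor@5

Answer: 2 2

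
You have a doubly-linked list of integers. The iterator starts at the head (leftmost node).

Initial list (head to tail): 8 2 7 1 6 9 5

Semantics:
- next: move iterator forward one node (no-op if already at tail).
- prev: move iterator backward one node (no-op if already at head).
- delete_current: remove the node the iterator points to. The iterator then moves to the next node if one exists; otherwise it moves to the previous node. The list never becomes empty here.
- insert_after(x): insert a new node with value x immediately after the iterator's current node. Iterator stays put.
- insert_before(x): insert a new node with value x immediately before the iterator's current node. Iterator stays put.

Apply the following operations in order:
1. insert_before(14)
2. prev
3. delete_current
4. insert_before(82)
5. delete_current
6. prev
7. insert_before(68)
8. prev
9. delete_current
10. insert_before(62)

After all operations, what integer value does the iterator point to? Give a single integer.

Answer: 82

Derivation:
After 1 (insert_before(14)): list=[14, 8, 2, 7, 1, 6, 9, 5] cursor@8
After 2 (prev): list=[14, 8, 2, 7, 1, 6, 9, 5] cursor@14
After 3 (delete_current): list=[8, 2, 7, 1, 6, 9, 5] cursor@8
After 4 (insert_before(82)): list=[82, 8, 2, 7, 1, 6, 9, 5] cursor@8
After 5 (delete_current): list=[82, 2, 7, 1, 6, 9, 5] cursor@2
After 6 (prev): list=[82, 2, 7, 1, 6, 9, 5] cursor@82
After 7 (insert_before(68)): list=[68, 82, 2, 7, 1, 6, 9, 5] cursor@82
After 8 (prev): list=[68, 82, 2, 7, 1, 6, 9, 5] cursor@68
After 9 (delete_current): list=[82, 2, 7, 1, 6, 9, 5] cursor@82
After 10 (insert_before(62)): list=[62, 82, 2, 7, 1, 6, 9, 5] cursor@82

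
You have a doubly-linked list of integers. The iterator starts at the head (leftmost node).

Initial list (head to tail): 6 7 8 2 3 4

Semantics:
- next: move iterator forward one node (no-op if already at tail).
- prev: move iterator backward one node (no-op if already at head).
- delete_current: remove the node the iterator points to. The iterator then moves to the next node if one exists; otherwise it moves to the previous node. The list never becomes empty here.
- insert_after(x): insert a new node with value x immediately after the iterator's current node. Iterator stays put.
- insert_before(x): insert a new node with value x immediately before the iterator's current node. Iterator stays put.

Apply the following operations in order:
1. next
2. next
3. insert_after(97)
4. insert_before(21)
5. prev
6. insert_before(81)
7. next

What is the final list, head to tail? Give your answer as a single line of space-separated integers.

After 1 (next): list=[6, 7, 8, 2, 3, 4] cursor@7
After 2 (next): list=[6, 7, 8, 2, 3, 4] cursor@8
After 3 (insert_after(97)): list=[6, 7, 8, 97, 2, 3, 4] cursor@8
After 4 (insert_before(21)): list=[6, 7, 21, 8, 97, 2, 3, 4] cursor@8
After 5 (prev): list=[6, 7, 21, 8, 97, 2, 3, 4] cursor@21
After 6 (insert_before(81)): list=[6, 7, 81, 21, 8, 97, 2, 3, 4] cursor@21
After 7 (next): list=[6, 7, 81, 21, 8, 97, 2, 3, 4] cursor@8

Answer: 6 7 81 21 8 97 2 3 4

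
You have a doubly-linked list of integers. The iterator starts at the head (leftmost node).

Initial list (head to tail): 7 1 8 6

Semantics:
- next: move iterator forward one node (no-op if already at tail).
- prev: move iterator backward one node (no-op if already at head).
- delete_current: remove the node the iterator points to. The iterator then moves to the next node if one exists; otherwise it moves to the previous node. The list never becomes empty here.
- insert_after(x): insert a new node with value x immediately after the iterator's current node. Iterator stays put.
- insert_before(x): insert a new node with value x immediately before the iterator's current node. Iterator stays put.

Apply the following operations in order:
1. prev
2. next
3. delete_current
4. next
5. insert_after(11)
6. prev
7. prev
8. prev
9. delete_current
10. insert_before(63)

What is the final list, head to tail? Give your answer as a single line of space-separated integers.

After 1 (prev): list=[7, 1, 8, 6] cursor@7
After 2 (next): list=[7, 1, 8, 6] cursor@1
After 3 (delete_current): list=[7, 8, 6] cursor@8
After 4 (next): list=[7, 8, 6] cursor@6
After 5 (insert_after(11)): list=[7, 8, 6, 11] cursor@6
After 6 (prev): list=[7, 8, 6, 11] cursor@8
After 7 (prev): list=[7, 8, 6, 11] cursor@7
After 8 (prev): list=[7, 8, 6, 11] cursor@7
After 9 (delete_current): list=[8, 6, 11] cursor@8
After 10 (insert_before(63)): list=[63, 8, 6, 11] cursor@8

Answer: 63 8 6 11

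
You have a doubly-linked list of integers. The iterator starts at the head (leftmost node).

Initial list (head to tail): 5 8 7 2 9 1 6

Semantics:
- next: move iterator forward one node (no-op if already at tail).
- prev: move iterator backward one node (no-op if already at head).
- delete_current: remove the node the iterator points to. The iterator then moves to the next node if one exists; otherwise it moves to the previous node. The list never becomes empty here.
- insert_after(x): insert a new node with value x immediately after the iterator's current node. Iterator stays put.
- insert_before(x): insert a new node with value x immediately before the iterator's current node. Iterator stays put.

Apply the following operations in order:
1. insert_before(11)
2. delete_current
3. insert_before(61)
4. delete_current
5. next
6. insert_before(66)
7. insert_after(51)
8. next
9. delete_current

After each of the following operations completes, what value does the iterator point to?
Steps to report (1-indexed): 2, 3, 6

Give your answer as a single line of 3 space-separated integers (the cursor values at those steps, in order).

After 1 (insert_before(11)): list=[11, 5, 8, 7, 2, 9, 1, 6] cursor@5
After 2 (delete_current): list=[11, 8, 7, 2, 9, 1, 6] cursor@8
After 3 (insert_before(61)): list=[11, 61, 8, 7, 2, 9, 1, 6] cursor@8
After 4 (delete_current): list=[11, 61, 7, 2, 9, 1, 6] cursor@7
After 5 (next): list=[11, 61, 7, 2, 9, 1, 6] cursor@2
After 6 (insert_before(66)): list=[11, 61, 7, 66, 2, 9, 1, 6] cursor@2
After 7 (insert_after(51)): list=[11, 61, 7, 66, 2, 51, 9, 1, 6] cursor@2
After 8 (next): list=[11, 61, 7, 66, 2, 51, 9, 1, 6] cursor@51
After 9 (delete_current): list=[11, 61, 7, 66, 2, 9, 1, 6] cursor@9

Answer: 8 8 2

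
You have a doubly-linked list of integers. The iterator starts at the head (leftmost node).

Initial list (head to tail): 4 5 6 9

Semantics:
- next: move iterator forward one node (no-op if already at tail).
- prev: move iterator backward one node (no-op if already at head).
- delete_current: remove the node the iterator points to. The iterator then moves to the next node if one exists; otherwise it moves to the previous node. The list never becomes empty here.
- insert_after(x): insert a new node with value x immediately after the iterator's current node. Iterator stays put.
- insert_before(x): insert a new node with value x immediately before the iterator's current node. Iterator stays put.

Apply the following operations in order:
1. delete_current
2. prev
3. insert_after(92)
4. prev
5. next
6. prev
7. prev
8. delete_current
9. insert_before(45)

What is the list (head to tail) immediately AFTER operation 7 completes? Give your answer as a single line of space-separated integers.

Answer: 5 92 6 9

Derivation:
After 1 (delete_current): list=[5, 6, 9] cursor@5
After 2 (prev): list=[5, 6, 9] cursor@5
After 3 (insert_after(92)): list=[5, 92, 6, 9] cursor@5
After 4 (prev): list=[5, 92, 6, 9] cursor@5
After 5 (next): list=[5, 92, 6, 9] cursor@92
After 6 (prev): list=[5, 92, 6, 9] cursor@5
After 7 (prev): list=[5, 92, 6, 9] cursor@5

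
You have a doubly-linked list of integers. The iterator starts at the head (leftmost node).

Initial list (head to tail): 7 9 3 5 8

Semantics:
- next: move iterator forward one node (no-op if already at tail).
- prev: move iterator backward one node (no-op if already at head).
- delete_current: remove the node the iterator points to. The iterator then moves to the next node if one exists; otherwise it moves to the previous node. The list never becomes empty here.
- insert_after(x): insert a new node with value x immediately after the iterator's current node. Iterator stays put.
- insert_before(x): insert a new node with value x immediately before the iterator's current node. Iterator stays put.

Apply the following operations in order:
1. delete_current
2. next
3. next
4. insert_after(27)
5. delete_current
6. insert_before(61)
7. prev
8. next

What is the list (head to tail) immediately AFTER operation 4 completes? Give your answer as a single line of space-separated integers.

Answer: 9 3 5 27 8

Derivation:
After 1 (delete_current): list=[9, 3, 5, 8] cursor@9
After 2 (next): list=[9, 3, 5, 8] cursor@3
After 3 (next): list=[9, 3, 5, 8] cursor@5
After 4 (insert_after(27)): list=[9, 3, 5, 27, 8] cursor@5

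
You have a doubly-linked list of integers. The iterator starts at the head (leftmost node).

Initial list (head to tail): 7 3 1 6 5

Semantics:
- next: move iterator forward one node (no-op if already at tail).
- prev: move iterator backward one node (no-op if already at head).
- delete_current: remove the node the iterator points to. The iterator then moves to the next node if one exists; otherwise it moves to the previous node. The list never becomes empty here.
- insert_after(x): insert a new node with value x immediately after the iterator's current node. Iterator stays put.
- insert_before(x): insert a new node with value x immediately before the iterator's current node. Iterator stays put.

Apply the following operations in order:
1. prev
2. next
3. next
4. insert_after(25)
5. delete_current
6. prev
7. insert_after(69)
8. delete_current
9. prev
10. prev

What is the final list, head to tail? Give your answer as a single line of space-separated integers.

Answer: 7 69 25 6 5

Derivation:
After 1 (prev): list=[7, 3, 1, 6, 5] cursor@7
After 2 (next): list=[7, 3, 1, 6, 5] cursor@3
After 3 (next): list=[7, 3, 1, 6, 5] cursor@1
After 4 (insert_after(25)): list=[7, 3, 1, 25, 6, 5] cursor@1
After 5 (delete_current): list=[7, 3, 25, 6, 5] cursor@25
After 6 (prev): list=[7, 3, 25, 6, 5] cursor@3
After 7 (insert_after(69)): list=[7, 3, 69, 25, 6, 5] cursor@3
After 8 (delete_current): list=[7, 69, 25, 6, 5] cursor@69
After 9 (prev): list=[7, 69, 25, 6, 5] cursor@7
After 10 (prev): list=[7, 69, 25, 6, 5] cursor@7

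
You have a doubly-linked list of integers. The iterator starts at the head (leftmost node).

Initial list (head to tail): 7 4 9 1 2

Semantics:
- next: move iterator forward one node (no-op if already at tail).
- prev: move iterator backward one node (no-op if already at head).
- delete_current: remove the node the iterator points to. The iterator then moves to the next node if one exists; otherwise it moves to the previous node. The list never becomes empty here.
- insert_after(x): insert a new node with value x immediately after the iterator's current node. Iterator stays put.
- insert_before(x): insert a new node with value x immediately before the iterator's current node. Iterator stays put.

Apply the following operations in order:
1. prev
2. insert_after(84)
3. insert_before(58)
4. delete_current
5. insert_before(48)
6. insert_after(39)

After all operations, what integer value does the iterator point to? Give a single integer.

After 1 (prev): list=[7, 4, 9, 1, 2] cursor@7
After 2 (insert_after(84)): list=[7, 84, 4, 9, 1, 2] cursor@7
After 3 (insert_before(58)): list=[58, 7, 84, 4, 9, 1, 2] cursor@7
After 4 (delete_current): list=[58, 84, 4, 9, 1, 2] cursor@84
After 5 (insert_before(48)): list=[58, 48, 84, 4, 9, 1, 2] cursor@84
After 6 (insert_after(39)): list=[58, 48, 84, 39, 4, 9, 1, 2] cursor@84

Answer: 84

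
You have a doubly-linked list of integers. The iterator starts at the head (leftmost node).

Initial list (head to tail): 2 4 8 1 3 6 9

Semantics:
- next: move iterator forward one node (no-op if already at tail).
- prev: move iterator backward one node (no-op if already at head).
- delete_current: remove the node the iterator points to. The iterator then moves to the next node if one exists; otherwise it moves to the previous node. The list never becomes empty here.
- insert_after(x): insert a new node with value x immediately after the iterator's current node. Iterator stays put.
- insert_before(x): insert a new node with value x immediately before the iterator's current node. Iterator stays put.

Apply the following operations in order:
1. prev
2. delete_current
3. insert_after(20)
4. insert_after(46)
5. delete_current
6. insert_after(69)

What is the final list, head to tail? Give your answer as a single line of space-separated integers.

After 1 (prev): list=[2, 4, 8, 1, 3, 6, 9] cursor@2
After 2 (delete_current): list=[4, 8, 1, 3, 6, 9] cursor@4
After 3 (insert_after(20)): list=[4, 20, 8, 1, 3, 6, 9] cursor@4
After 4 (insert_after(46)): list=[4, 46, 20, 8, 1, 3, 6, 9] cursor@4
After 5 (delete_current): list=[46, 20, 8, 1, 3, 6, 9] cursor@46
After 6 (insert_after(69)): list=[46, 69, 20, 8, 1, 3, 6, 9] cursor@46

Answer: 46 69 20 8 1 3 6 9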